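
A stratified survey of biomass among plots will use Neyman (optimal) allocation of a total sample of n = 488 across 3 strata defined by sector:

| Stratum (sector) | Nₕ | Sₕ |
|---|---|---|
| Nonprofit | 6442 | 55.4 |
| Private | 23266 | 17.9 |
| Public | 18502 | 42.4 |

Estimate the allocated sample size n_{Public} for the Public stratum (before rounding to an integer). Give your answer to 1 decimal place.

245.7

Neyman allocation: nₕ = n·NₕSₕ / Σⱼ NⱼSⱼ.
Σ NⱼSⱼ = 6442·55.4 + 23266·17.9 + 18502·42.4 = 1.557833 × 10^6.
n_{Public} = 488·18502·42.4 / (1.557833 × 10^6) = 245.7.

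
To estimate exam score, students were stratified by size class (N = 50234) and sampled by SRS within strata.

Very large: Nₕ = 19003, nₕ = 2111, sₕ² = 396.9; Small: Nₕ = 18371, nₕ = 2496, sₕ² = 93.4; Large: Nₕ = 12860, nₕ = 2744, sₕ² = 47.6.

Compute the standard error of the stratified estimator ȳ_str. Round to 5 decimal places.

0.17069

Var(ȳ_str) = Σₕ Wₕ²(1 − fₕ)sₕ²/nₕ with Wₕ = Nₕ/N, N = 50234.
Very large: Wₕ = 0.37828960; term = 0.37828960²·(1 − 0.11108772)·396.9/2111 = 0.023916663.
Small: Wₕ = 0.36570848; term = 0.36570848²·(1 − 0.13586631)·93.4/2496 = 0.0043246733.
Large: Wₕ = 0.25600191; term = 0.25600191²·(1 − 0.21337481)·47.6/2744 = 8.942874 × 10^-4.
Sum = 0.029135624.
SE = √(0.029135624) = 0.17069.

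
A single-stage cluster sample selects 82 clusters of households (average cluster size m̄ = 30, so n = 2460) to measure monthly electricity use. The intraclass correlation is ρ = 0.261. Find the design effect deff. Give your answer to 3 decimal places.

deff = 1 + (30 − 1)·0.261 = 1 + 7.569 = 8.569.

8.569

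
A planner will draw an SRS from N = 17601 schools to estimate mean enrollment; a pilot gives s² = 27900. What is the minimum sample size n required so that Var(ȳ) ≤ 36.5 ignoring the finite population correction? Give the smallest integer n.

765

Without fpc, n₀ = s²/D = 27900/36.5 = 764.3836.
Rounding up, n = 765.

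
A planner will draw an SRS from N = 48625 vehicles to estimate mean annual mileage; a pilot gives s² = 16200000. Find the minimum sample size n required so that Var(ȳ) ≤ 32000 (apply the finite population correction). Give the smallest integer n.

502

Without fpc, n₀ = s²/D = 16200000/32000 = 506.2500.
With fpc, (1 − n/N)·s²/n ≤ D requires n ≥ n₀/(1 + n₀/N) = 506.2500/(1 + 506.2500/48625) = 501.0336.
Rounding up, n = 502.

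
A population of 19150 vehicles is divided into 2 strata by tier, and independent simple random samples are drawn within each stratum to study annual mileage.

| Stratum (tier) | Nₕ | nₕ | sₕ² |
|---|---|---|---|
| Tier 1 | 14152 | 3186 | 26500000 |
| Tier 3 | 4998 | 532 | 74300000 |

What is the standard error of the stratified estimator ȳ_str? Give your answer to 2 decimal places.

Var(ȳ_str) = Σₕ Wₕ²(1 − fₕ)sₕ²/nₕ with Wₕ = Nₕ/N, N = 19150.
Tier 1: Wₕ = 0.73900783; term = 0.73900783²·(1 − 0.22512719)·26500000/3186 = 3519.8861.
Tier 3: Wₕ = 0.26099217; term = 0.26099217²·(1 − 0.10644258)·74300000/532 = 8500.6982.
Sum = 12020.584.
SE = √(12020.584) = 109.64.

109.64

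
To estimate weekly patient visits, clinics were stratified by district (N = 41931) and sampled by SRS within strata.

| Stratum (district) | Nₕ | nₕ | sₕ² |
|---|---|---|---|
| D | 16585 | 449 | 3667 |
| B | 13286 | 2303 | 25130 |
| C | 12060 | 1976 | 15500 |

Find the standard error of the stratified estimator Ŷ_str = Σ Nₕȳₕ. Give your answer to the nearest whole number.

Var(Ŷ_str) = Σₕ Nₕ²(1 − fₕ)sₕ²/nₕ.
D: 16585²·(1 − 449/16585)·3667/449 = 2.1856264 × 10^9.
B: 13286²·(1 − 2303/13286)·25130/2303 = 1.5922593 × 10^9.
C: 12060²·(1 − 1976/12060)·15500/1976 = 9.5394844 × 10^8.
Sum = 4.7318341 × 10^9.
SE = √(4.7318341 × 10^9) = 68788.

68788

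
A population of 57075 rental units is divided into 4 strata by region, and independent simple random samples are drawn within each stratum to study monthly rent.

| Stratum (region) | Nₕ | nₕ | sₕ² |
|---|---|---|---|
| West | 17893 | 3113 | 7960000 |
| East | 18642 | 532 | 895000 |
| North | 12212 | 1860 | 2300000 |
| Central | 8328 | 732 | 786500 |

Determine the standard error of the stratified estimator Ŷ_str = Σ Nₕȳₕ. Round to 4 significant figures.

1.212 × 10^6

Var(Ŷ_str) = Σₕ Nₕ²(1 − fₕ)sₕ²/nₕ.
West: 17893²·(1 − 3113/17893)·7960000/3113 = 6.762255 × 10^11.
East: 18642²·(1 − 532/18642)·895000/532 = 5.6796602 × 10^11.
North: 12212²·(1 − 1860/12212)·2300000/1860 = 1.563241 × 10^11.
Central: 8328²·(1 − 732/8328)·786500/732 = 6.7969382 × 10^10.
Sum = 1.468485 × 10^12.
SE = √(1.468485 × 10^12) = 1.212 × 10^6.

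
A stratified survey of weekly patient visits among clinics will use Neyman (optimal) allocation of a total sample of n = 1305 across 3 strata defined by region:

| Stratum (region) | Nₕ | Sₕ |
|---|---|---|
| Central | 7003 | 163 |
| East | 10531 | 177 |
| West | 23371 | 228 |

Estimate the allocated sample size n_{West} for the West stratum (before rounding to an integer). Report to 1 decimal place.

Neyman allocation: nₕ = n·NₕSₕ / Σⱼ NⱼSⱼ.
Σ NⱼSⱼ = 7003·163 + 10531·177 + 23371·228 = 8.334064 × 10^6.
n_{West} = 1305·23371·228 / (8.334064 × 10^6) = 834.4.

834.4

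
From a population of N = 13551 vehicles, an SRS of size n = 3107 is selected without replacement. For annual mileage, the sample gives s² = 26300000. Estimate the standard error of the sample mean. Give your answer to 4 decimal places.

Under SRS without replacement, Var(ȳ) = (1 − f)·s²/n with f = n/N = 3107/13551 = 0.22928197.
Var(ȳ) = (1 − 0.22928197)·26300000/3107 = 0.77071803·8464.757 = 6523.9408.
SE(ȳ) = √(6523.9408) = 80.7709.

80.7709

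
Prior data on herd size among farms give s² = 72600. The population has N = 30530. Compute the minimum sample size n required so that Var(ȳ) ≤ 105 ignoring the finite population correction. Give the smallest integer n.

Without fpc, n₀ = s²/D = 72600/105 = 691.4286.
Rounding up, n = 692.

692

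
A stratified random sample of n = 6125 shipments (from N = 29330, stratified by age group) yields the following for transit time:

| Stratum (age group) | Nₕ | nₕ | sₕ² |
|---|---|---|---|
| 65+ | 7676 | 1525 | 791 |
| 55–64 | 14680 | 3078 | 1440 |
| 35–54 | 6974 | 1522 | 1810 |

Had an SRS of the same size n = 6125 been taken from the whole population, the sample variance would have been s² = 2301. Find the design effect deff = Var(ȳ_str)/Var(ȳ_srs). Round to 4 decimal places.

Var(ȳ_str) = Σ Wₕ²(1−fₕ)sₕ²/nₕ with Wₕ = Nₕ/29330:
  65+: (7676/29330)²·(1−1525/7676)·791/1525 = 0.02846841
  55–64: (14680/29330)²·(1−3078/14680)·1440/3078 = 0.092625095
  35–54: (6974/29330)²·(1−1522/6974)·1810/1522 = 0.05256269
  → Var(ȳ_str) = 0.1736562.
Var(ȳ_srs) = (1 − 6125/29330)·2301/6125 = 0.29722137.
deff = 0.1736562 / 0.29722137 = 0.5843.

0.5843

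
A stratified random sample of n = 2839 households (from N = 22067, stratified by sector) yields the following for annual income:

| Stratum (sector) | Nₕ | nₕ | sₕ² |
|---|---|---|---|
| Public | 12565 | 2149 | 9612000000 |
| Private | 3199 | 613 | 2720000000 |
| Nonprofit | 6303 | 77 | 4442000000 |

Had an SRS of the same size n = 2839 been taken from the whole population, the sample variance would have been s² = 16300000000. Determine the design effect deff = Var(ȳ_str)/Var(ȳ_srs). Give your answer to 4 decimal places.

1.1846

Var(ȳ_str) = Σ Wₕ²(1−fₕ)sₕ²/nₕ with Wₕ = Nₕ/22067:
  Public: (12565/22067)²·(1−2149/12565)·9612000000/2149 = 1.2021377 × 10^6
  Private: (3199/22067)²·(1−613/3199)·2720000000/613 = 75381.47
  Nonprofit: (6303/22067)²·(1−77/6303)·4442000000/77 = 4.6489798 × 10^6
  → Var(ȳ_str) = 5.926499 × 10^6.
Var(ȳ_srs) = (1 − 2839/22067)·16300000000/2839 = 5.0027987 × 10^6.
deff = (5.926499 × 10^6) / (5.0027987 × 10^6) = 1.1846.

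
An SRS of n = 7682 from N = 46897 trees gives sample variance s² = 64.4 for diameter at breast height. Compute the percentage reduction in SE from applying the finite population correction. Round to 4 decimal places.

8.5563

f = n/N = 7682/46897 = 0.16380579.
SE_no-fpc = √(s²/n) = 0.09156; SE_fpc = √((1−f)s²/n) = 0.083725811.
Ratio = √(1−f) = 0.91443655. Reduction = 100·(1 − 0.91443655) = 8.5563%.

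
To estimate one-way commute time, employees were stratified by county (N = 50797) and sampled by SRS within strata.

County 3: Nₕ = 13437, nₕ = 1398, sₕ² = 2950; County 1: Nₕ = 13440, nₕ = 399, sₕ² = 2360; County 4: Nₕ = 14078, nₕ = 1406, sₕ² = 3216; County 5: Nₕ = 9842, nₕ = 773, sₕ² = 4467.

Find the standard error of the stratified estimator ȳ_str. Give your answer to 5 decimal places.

Var(ȳ_str) = Σₕ Wₕ²(1 − fₕ)sₕ²/nₕ with Wₕ = Nₕ/N, N = 50797.
County 3: Wₕ = 0.26452350; term = 0.26452350²·(1 − 0.10404108)·2950/1398 = 0.13229135.
County 1: Wₕ = 0.26458255; term = 0.26458255²·(1 − 0.02968750)·2360/399 = 0.40176596.
County 4: Wₕ = 0.27714235; term = 0.27714235²·(1 − 0.09987214)·3216/1406 = 0.15813963.
County 5: Wₕ = 0.19375160; term = 0.19375160²·(1 − 0.07854095)·4467/773 = 0.19989553.
Sum = 0.89209247.
SE = √(0.89209247) = 0.94451.

0.94451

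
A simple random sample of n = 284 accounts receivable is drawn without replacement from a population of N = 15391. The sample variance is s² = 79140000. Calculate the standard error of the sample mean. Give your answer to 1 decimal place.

523.0

Under SRS without replacement, Var(ȳ) = (1 − f)·s²/n with f = n/N = 284/15391 = 0.01845234.
Var(ȳ) = (1 − 0.01845234)·79140000/284 = 0.98154766·278661.97 = 273520.01.
SE(ȳ) = √(273520.01) = 523.0.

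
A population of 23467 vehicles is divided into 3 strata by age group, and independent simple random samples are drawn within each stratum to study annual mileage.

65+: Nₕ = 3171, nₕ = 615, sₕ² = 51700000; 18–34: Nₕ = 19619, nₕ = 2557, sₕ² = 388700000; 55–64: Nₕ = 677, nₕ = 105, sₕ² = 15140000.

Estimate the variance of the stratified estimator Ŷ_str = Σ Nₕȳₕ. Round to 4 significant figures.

5.162 × 10^13

Var(Ŷ_str) = Σₕ Nₕ²(1 − fₕ)sₕ²/nₕ.
65+: 3171²·(1 − 615/3171)·51700000/615 = 6.8135354 × 10^11.
18–34: 19619²·(1 − 2557/19619)·388700000/2557 = 5.0885098 × 10^13.
55–64: 677²·(1 − 105/677)·15140000/105 = 5.5836897 × 10^10.
Sum = 5.1622288 × 10^13.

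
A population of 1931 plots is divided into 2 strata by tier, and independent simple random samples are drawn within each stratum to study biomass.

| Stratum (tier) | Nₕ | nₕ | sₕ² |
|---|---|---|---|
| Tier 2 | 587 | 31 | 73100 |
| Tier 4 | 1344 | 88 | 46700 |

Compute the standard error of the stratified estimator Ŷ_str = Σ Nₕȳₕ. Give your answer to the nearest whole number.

Var(Ŷ_str) = Σₕ Nₕ²(1 − fₕ)sₕ²/nₕ.
Tier 2: 587²·(1 − 31/587)·73100/31 = 7.6960623 × 10^8.
Tier 4: 1344²·(1 − 88/1344)·46700/88 = 8.9582487 × 10^8.
Sum = 1.6654311 × 10^9.
SE = √(1.6654311 × 10^9) = 40810.

40810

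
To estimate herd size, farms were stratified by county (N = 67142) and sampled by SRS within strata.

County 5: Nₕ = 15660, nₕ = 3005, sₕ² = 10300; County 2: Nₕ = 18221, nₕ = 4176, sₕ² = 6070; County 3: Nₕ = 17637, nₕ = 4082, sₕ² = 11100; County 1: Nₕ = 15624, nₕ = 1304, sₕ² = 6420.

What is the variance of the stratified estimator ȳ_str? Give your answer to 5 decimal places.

Var(ȳ_str) = Σₕ Wₕ²(1 − fₕ)sₕ²/nₕ with Wₕ = Nₕ/N, N = 67142.
County 5: Wₕ = 0.23323702; term = 0.23323702²·(1 − 0.19189017)·10300/3005 = 0.15068087.
County 2: Wₕ = 0.27138006; term = 0.27138006²·(1 − 0.22918610)·6070/4176 = 0.082515133.
County 3: Wₕ = 0.26268208; term = 0.26268208²·(1 − 0.23144526)·11100/4082 = 0.14420678.
County 1: Wₕ = 0.23270084; term = 0.23270084²·(1 − 0.08346134)·6420/1304 = 0.24434538.
Sum = 0.62174816.

0.62175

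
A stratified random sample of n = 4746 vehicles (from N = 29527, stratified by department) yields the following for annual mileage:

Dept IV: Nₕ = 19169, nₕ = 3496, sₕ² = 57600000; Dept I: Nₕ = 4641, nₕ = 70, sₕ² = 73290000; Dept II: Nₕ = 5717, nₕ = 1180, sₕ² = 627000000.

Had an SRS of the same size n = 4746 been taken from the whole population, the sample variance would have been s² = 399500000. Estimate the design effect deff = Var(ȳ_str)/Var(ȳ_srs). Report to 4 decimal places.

0.6647

Var(ȳ_str) = Σ Wₕ²(1−fₕ)sₕ²/nₕ with Wₕ = Nₕ/29527:
  Dept IV: (19169/29527)²·(1−3496/19169)·57600000/3496 = 5677.5897
  Dept I: (4641/29527)²·(1−70/4641)·73290000/70 = 25475.976
  Dept II: (5717/29527)²·(1−1180/5717)·627000000/1180 = 15808.252
  → Var(ȳ_str) = 46961.818.
Var(ȳ_srs) = (1 − 4746/29527)·399500000/4746 = 70646.159.
deff = 46961.818 / 70646.159 = 0.6647.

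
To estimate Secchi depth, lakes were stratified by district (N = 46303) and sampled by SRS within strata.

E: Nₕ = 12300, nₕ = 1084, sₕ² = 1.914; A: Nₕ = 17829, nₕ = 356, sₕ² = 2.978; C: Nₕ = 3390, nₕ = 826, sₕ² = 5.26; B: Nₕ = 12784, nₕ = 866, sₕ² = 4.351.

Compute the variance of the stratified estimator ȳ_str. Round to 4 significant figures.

Var(ȳ_str) = Σₕ Wₕ²(1 − fₕ)sₕ²/nₕ with Wₕ = Nₕ/N, N = 46303.
E: Wₕ = 0.26564154; term = 0.26564154²·(1 − 0.08813008)·1.914/1084 = 1.1361548 × 10^-4.
A: Wₕ = 0.38505064; term = 0.38505064²·(1 − 0.01996747)·2.978/356 = 0.0012154886.
C: Wₕ = 0.07321340; term = 0.07321340²·(1 − 0.24365782)·5.26/826 = 2.5816963 × 10^-5.
B: Wₕ = 0.27609442; term = 0.27609442²·(1 − 0.06774093)·4.351/866 = 3.570451 × 10^-4.
Sum = 0.0017119661.

0.001712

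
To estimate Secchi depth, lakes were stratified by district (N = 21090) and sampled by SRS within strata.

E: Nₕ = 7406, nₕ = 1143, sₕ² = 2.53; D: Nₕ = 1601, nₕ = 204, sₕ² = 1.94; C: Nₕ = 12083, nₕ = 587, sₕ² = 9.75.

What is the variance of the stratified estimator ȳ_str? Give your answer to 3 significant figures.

Var(ȳ_str) = Σₕ Wₕ²(1 − fₕ)sₕ²/nₕ with Wₕ = Nₕ/N, N = 21090.
E: Wₕ = 0.35116169; term = 0.35116169²·(1 − 0.15433432)·2.53/1143 = 2.3082734 × 10^-4.
D: Wₕ = 0.07591275; term = 0.07591275²·(1 − 0.12742036)·1.94/204 = 4.7819622 × 10^-5.
C: Wₕ = 0.57292556; term = 0.57292556²·(1 − 0.04858065)·9.75/587 = 0.0051872226.
Sum = 0.0054658696.

0.00547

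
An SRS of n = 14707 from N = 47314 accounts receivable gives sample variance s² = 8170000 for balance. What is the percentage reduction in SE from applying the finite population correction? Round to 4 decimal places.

f = n/N = 14707/47314 = 0.31083823.
SE_no-fpc = √(s²/n) = 23.569425; SE_fpc = √((1−f)s²/n) = 19.566339.
Ratio = √(1−f) = 0.83015768. Reduction = 100·(1 − 0.83015768) = 16.9842%.

16.9842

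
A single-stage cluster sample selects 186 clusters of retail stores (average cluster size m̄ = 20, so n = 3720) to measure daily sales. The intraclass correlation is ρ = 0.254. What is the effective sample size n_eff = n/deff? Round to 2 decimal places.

638.52

deff = 1 + (20 − 1)·0.254 = 1 + 4.826 = 5.826.
n_eff = 3720 / 5.826 = 638.52.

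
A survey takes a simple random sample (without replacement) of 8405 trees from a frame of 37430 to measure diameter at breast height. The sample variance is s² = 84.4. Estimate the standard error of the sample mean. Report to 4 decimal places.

Under SRS without replacement, Var(ȳ) = (1 − f)·s²/n with f = n/N = 8405/37430 = 0.22455250.
Var(ȳ) = (1 − 0.22455250)·84.4/8405 = 0.77544750·0.010041642 = 0.0077867661.
SE(ȳ) = √(0.0077867661) = 0.0882.

0.0882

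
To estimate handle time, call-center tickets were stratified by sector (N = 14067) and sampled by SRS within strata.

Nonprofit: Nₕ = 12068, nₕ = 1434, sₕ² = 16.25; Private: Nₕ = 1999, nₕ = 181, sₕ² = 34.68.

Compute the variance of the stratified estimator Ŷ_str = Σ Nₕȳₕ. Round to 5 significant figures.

Var(Ŷ_str) = Σₕ Nₕ²(1 − fₕ)sₕ²/nₕ.
Nonprofit: 12068²·(1 − 1434/12068)·16.25/1434 = 1.4542403 × 10^6.
Private: 1999²·(1 − 181/1999)·34.68/181 = 696317.3.
Sum = 2.1505576 × 10^6.

2.1506 × 10^6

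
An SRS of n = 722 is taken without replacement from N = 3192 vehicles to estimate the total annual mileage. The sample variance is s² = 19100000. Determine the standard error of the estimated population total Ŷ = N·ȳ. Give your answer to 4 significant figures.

Var(Ŷ) = N²·Var(ȳ) = N²·(1 − n/N)·s²/n.
f = 722/3192 = 0.22619048; Var(ȳ) = 0.77380952·19100000/722 = 20470.584.
Var(Ŷ) = 3192² · 20470.584 = 2.08572 × 10^11.
SE(Ŷ) = √(2.08572 × 10^11) = 456700.

456700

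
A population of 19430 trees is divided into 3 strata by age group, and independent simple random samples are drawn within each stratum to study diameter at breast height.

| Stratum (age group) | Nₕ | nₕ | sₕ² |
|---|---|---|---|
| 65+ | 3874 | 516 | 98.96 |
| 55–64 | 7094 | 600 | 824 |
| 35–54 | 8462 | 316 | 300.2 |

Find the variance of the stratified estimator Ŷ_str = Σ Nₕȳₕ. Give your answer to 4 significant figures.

Var(Ŷ_str) = Σₕ Nₕ²(1 − fₕ)sₕ²/nₕ.
65+: 3874²·(1 − 516/3874)·98.96/516 = 2.4948836 × 10^6.
55–64: 7094²·(1 − 600/7094)·824/600 = 6.3267319 × 10^7.
35–54: 8462²·(1 − 316/8462)·300.2/316 = 6.5484879 × 10^7.
Sum = 1.3124708 × 10^8.

1.312 × 10^8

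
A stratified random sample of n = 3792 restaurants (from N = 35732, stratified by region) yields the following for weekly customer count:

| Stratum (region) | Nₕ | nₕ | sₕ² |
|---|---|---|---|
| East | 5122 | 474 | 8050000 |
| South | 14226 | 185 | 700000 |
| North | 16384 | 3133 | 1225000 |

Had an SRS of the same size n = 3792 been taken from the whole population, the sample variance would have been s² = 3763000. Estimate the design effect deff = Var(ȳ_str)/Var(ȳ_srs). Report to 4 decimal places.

1.0993

Var(ȳ_str) = Σ Wₕ²(1−fₕ)sₕ²/nₕ with Wₕ = Nₕ/35732:
  East: (5122/35732)²·(1−474/5122)·8050000/474 = 316.67121
  South: (14226/35732)²·(1−185/14226)·700000/185 = 591.9602
  North: (16384/35732)²·(1−3133/16384)·1225000/3133 = 66.485913
  → Var(ȳ_str) = 975.11732.
Var(ȳ_srs) = (1 − 3792/35732)·3763000/3792 = 887.04056.
deff = 975.11732 / 887.04056 = 1.0993.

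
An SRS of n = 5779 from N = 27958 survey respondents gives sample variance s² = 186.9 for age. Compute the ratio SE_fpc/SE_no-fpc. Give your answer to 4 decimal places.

0.8907

f = n/N = 5779/27958 = 0.20670291.
SE_no-fpc = √(s²/n) = 0.17983669; SE_fpc = √((1−f)s²/n) = 0.16017555.
Ratio = √(1−f) = 0.89067227.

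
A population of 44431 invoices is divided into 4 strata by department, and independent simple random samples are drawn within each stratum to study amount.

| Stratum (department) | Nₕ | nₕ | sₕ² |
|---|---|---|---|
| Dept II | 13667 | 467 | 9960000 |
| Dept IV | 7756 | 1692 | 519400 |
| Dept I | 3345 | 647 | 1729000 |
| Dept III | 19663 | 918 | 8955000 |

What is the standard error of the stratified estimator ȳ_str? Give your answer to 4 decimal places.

Var(ȳ_str) = Σₕ Wₕ²(1 − fₕ)sₕ²/nₕ with Wₕ = Nₕ/N, N = 44431.
Dept II: Wₕ = 0.30760055; term = 0.30760055²·(1 − 0.03416990)·9960000/467 = 1949.025.
Dept IV: Wₕ = 0.17456281; term = 0.17456281²·(1 − 0.21815369)·519400/1692 = 7.3135192.
Dept I: Wₕ = 0.07528527; term = 0.07528527²·(1 − 0.19342302)·1729000/647 = 12.216776.
Dept III: Wₕ = 0.44255137; term = 0.44255137²·(1 − 0.04668667)·8955000/918 = 1821.3187.
Sum = 3789.874.
SE = √(3789.874) = 61.5620.

61.5620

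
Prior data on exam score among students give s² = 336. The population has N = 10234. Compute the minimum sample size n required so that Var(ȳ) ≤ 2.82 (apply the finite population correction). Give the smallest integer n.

118

Without fpc, n₀ = s²/D = 336/2.82 = 119.1489.
With fpc, (1 − n/N)·s²/n ≤ D requires n ≥ n₀/(1 + n₀/N) = 119.1489/(1 + 119.1489/10234) = 117.7777.
Rounding up, n = 118.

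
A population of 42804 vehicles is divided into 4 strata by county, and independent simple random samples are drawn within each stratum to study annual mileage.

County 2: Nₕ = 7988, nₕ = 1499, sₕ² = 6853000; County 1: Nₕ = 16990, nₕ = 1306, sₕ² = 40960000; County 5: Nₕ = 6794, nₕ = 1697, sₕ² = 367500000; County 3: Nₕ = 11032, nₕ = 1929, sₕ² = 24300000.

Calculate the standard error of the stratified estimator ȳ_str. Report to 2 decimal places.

Var(ȳ_str) = Σₕ Wₕ²(1 − fₕ)sₕ²/nₕ with Wₕ = Nₕ/N, N = 42804.
County 2: Wₕ = 0.18661807; term = 0.18661807²·(1 − 0.18765648)·6853000/1499 = 129.33802.
County 1: Wₕ = 0.39692552; term = 0.39692552²·(1 − 0.07686875)·40960000/1306 = 4561.4012.
County 5: Wₕ = 0.15872348; term = 0.15872348²·(1 − 0.24977922)·367500000/1697 = 4093.0492.
County 3: Wₕ = 0.25773292; term = 0.25773292²·(1 − 0.17485497)·24300000/1929 = 690.46891.
Sum = 9474.2573.
SE = √(9474.2573) = 97.34.

97.34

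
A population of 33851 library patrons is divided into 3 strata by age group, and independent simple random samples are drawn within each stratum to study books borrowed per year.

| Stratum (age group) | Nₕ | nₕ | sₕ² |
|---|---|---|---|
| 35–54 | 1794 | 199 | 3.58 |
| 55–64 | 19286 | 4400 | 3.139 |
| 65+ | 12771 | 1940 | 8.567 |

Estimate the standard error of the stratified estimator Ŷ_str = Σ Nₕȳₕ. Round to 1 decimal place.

Var(Ŷ_str) = Σₕ Nₕ²(1 − fₕ)sₕ²/nₕ.
35–54: 1794²·(1 − 199/1794)·3.58/199 = 51476.982.
55–64: 19286²·(1 − 4400/19286)·3.139/4400 = 204813.61.
65+: 12771²·(1 − 1940/12771)·8.567/1940 = 610830.2.
Sum = 867120.79.
SE = √(867120.79) = 931.2.

931.2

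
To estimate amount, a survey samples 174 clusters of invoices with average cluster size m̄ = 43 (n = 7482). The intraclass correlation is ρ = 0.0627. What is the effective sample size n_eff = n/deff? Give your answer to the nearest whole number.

2059

deff = 1 + (43 − 1)·0.0627 = 1 + 2.6334 = 3.6334.
n_eff = 7482 / 3.6334 = 2059.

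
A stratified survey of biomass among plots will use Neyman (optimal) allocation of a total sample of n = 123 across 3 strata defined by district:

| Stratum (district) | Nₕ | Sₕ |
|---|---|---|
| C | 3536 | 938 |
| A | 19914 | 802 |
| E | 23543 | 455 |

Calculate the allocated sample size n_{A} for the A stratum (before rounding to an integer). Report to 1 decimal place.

Neyman allocation: nₕ = n·NₕSₕ / Σⱼ NⱼSⱼ.
Σ NⱼSⱼ = 3536·938 + 19914·802 + 23543·455 = 2.9999861 × 10^7.
n_{A} = 123·19914·802 / (2.9999861 × 10^7) = 65.5.

65.5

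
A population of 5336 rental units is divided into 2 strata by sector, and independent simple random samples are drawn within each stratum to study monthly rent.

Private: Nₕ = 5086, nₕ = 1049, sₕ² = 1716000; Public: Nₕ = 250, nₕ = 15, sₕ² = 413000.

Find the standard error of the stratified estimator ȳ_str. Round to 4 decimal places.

Var(ȳ_str) = Σₕ Wₕ²(1 − fₕ)sₕ²/nₕ with Wₕ = Nₕ/N, N = 5336.
Private: Wₕ = 0.95314843; term = 0.95314843²·(1 − 0.20625246)·1716000/1049 = 1179.6285.
Public: Wₕ = 0.04685157; term = 0.04685157²·(1 − 0.06000000)·413000/15 = 56.811339.
Sum = 1236.4398.
SE = √(1236.4398) = 35.1630.

35.1630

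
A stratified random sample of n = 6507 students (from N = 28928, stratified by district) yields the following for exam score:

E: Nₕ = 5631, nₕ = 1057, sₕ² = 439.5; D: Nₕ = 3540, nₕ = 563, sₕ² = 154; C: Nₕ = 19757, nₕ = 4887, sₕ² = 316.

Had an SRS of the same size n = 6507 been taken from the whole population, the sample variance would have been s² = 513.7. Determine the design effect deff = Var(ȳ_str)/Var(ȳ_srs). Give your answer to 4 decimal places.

Var(ȳ_str) = Σ Wₕ²(1−fₕ)sₕ²/nₕ with Wₕ = Nₕ/28928:
  E: (5631/28928)²·(1−1057/5631)·439.5/1057 = 0.012797607
  D: (3540/28928)²·(1−563/3540)·154/563 = 0.0034447492
  C: (19757/28928)²·(1−4887/19757)·316/4887 = 0.022700734
  → Var(ȳ_str) = 0.03894309.
Var(ȳ_srs) = (1 − 6507/28928)·513.7/6507 = 0.061187869.
deff = 0.03894309 / 0.061187869 = 0.6365.

0.6365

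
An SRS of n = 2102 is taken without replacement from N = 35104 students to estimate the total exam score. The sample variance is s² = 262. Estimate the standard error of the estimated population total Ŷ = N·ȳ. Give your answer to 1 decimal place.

12016.6

Var(Ŷ) = N²·Var(ȳ) = N²·(1 − n/N)·s²/n.
f = 2102/35104 = 0.05987922; Var(ȳ) = 0.94012078·262/2102 = 0.11717966.
Var(Ŷ) = 35104² · 0.11717966 = 1.4439942 × 10^8.
SE(Ŷ) = √(1.4439942 × 10^8) = 12016.6.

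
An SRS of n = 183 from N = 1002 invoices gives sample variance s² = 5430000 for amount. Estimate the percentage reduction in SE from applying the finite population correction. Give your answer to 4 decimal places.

9.5917

f = n/N = 183/1002 = 0.18263473.
SE_no-fpc = √(s²/n) = 172.256; SE_fpc = √((1−f)s²/n) = 155.73365.
Ratio = √(1−f) = 0.90408256. Reduction = 100·(1 − 0.90408256) = 9.5917%.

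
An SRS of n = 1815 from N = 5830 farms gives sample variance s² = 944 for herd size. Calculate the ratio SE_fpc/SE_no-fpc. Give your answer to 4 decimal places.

f = n/N = 1815/5830 = 0.31132075.
SE_no-fpc = √(s²/n) = 0.72118666; SE_fpc = √((1−f)s²/n) = 0.59848901.
Ratio = √(1−f) = 0.82986700.

0.8299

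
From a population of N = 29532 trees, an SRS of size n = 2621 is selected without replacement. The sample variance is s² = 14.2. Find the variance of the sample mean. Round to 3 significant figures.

0.00494

Under SRS without replacement, Var(ȳ) = (1 − f)·s²/n with f = n/N = 2621/29532 = 0.08875119.
Var(ȳ) = (1 − 0.08875119)·14.2/2621 = 0.91124881·0.0054177795 = 0.0049369451.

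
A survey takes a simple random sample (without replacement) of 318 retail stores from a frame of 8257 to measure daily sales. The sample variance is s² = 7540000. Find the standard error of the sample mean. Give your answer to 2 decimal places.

150.99

Under SRS without replacement, Var(ȳ) = (1 − f)·s²/n with f = n/N = 318/8257 = 0.03851278.
Var(ȳ) = (1 − 0.03851278)·7540000/318 = 0.96148722·23710.692 = 22797.527.
SE(ȳ) = √(22797.527) = 150.99.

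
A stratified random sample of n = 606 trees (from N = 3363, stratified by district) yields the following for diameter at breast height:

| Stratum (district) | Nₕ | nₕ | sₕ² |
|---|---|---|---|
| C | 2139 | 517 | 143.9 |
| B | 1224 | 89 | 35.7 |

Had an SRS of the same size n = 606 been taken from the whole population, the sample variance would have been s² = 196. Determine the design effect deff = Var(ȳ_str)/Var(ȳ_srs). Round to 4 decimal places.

0.5078

Var(ȳ_str) = Σ Wₕ²(1−fₕ)sₕ²/nₕ with Wₕ = Nₕ/3363:
  C: (2139/3363)²·(1−517/2139)·143.9/517 = 0.085384325
  B: (1224/3363)²·(1−89/1224)·35.7/89 = 0.049272177
  → Var(ȳ_str) = 0.1346565.
Var(ȳ_srs) = (1 − 606/3363)·196/606 = 0.26515105.
deff = 0.1346565 / 0.26515105 = 0.5078.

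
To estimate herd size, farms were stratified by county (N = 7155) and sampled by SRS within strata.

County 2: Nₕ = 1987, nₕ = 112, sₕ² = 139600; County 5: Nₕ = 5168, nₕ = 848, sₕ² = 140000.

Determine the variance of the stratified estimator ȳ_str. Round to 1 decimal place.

Var(ȳ_str) = Σₕ Wₕ²(1 − fₕ)sₕ²/nₕ with Wₕ = Nₕ/N, N = 7155.
County 2: Wₕ = 0.27770790; term = 0.27770790²·(1 − 0.05636638)·139600/112 = 90.708348.
County 5: Wₕ = 0.72229210; term = 0.72229210²·(1 − 0.16408669)·140000/848 = 71.997789.
Sum = 162.70614.

162.7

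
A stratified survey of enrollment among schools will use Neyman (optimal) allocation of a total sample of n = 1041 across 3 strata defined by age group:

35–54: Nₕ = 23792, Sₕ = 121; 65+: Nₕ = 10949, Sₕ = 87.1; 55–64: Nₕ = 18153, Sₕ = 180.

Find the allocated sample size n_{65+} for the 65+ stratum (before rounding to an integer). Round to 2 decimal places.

139.82

Neyman allocation: nₕ = n·NₕSₕ / Σⱼ NⱼSⱼ.
Σ NⱼSⱼ = 23792·121 + 10949·87.1 + 18153·180 = 7.1000299 × 10^6.
n_{65+} = 1041·10949·87.1 / (7.1000299 × 10^6) = 139.82.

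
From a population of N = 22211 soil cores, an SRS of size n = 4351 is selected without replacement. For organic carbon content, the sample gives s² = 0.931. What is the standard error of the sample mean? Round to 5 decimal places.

Under SRS without replacement, Var(ȳ) = (1 − f)·s²/n with f = n/N = 4351/22211 = 0.19589393.
Var(ȳ) = (1 − 0.19589393)·0.931/4351 = 0.80410607·2.139738 × 10^-4 = 1.7205763 × 10^-4.
SE(ȳ) = √(1.7205763 × 10^-4) = 0.01312.

0.01312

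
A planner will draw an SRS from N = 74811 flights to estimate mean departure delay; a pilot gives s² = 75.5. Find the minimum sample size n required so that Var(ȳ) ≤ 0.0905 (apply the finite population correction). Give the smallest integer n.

Without fpc, n₀ = s²/D = 75.5/0.0905 = 834.2541.
With fpc, (1 − n/N)·s²/n ≤ D requires n ≥ n₀/(1 + n₀/N) = 834.2541/(1 + 834.2541/74811) = 825.0535.
Rounding up, n = 826.

826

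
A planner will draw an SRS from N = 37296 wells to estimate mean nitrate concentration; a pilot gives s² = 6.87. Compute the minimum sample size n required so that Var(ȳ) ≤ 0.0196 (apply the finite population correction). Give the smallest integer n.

348

Without fpc, n₀ = s²/D = 6.87/0.0196 = 350.5102.
With fpc, (1 − n/N)·s²/n ≤ D requires n ≥ n₀/(1 + n₀/N) = 350.5102/(1 + 350.5102/37296) = 347.2468.
Rounding up, n = 348.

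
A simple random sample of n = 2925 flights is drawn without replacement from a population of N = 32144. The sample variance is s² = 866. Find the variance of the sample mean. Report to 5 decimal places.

0.26913

Under SRS without replacement, Var(ȳ) = (1 − f)·s²/n with f = n/N = 2925/32144 = 0.09099676.
Var(ȳ) = (1 − 0.09099676)·866/2925 = 0.90900324·0.29606838 = 0.26912711.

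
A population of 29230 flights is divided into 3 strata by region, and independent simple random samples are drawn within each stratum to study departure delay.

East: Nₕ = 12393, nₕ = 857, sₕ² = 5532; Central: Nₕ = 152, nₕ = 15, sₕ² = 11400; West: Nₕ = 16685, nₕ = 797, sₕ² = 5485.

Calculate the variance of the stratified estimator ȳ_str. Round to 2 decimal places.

Var(ȳ_str) = Σₕ Wₕ²(1 − fₕ)sₕ²/nₕ with Wₕ = Nₕ/N, N = 29230.
East: Wₕ = 0.42398221; term = 0.42398221²·(1 − 0.06915194)·5532/857 = 1.0801285.
Central: Wₕ = 0.00520014; term = 0.00520014²·(1 − 0.09868421)·11400/15 = 0.018523375.
West: Wₕ = 0.57081765; term = 0.57081765²·(1 − 0.04776746)·5485/797 = 2.1352863.
Sum = 3.2339382.

3.23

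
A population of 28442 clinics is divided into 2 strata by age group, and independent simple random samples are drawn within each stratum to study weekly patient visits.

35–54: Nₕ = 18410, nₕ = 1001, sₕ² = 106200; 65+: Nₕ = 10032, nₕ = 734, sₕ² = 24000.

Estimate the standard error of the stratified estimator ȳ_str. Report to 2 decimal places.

Var(ȳ_str) = Σₕ Wₕ²(1 − fₕ)sₕ²/nₕ with Wₕ = Nₕ/N, N = 28442.
35–54: Wₕ = 0.64728219; term = 0.64728219²·(1 − 0.05437262)·106200/1001 = 42.033716.
65+: Wₕ = 0.35271781; term = 0.35271781²·(1 − 0.07316587)·24000/734 = 3.7702659.
Sum = 45.803982.
SE = √(45.803982) = 6.77.

6.77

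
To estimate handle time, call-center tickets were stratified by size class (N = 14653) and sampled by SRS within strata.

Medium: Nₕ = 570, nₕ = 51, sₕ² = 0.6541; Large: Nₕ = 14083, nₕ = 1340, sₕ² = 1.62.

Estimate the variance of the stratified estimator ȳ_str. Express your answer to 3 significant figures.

0.00103

Var(ȳ_str) = Σₕ Wₕ²(1 − fₕ)sₕ²/nₕ with Wₕ = Nₕ/N, N = 14653.
Medium: Wₕ = 0.03889988; term = 0.03889988²·(1 − 0.08947368)·0.6541/51 = 1.767108 × 10^-5.
Large: Wₕ = 0.96110012; term = 0.96110012²·(1 − 0.09515018)·1.62/1340 = 0.0010104713.
Sum = 0.0010281424.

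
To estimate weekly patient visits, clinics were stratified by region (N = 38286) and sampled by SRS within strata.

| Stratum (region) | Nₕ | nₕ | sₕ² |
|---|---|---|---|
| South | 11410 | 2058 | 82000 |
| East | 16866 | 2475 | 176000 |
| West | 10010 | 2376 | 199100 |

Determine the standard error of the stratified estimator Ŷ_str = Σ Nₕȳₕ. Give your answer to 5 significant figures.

167080

Var(Ŷ_str) = Σₕ Nₕ²(1 − fₕ)sₕ²/nₕ.
South: 11410²·(1 − 2058/11410)·82000/2058 = 4.251661 × 10^9.
East: 16866²·(1 − 2475/16866)·176000/2475 = 1.725999 × 10^10.
West: 10010²·(1 − 2376/10010)·199100/2376 = 6.4034063 × 10^9.
Sum = 2.7915057 × 10^10.
SE = √(2.7915057 × 10^10) = 167080.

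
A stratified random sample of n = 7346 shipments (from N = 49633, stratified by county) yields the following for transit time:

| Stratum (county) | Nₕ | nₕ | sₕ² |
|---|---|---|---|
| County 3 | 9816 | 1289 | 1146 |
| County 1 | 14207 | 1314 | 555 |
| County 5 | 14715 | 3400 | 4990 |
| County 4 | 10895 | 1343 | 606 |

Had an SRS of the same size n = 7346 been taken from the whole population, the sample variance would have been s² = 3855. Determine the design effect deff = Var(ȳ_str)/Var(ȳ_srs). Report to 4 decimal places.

0.4023

Var(ȳ_str) = Σ Wₕ²(1−fₕ)sₕ²/nₕ with Wₕ = Nₕ/49633:
  County 3: (9816/49633)²·(1−1289/9816)·1146/1289 = 0.030207964
  County 1: (14207/49633)²·(1−1314/14207)·555/1314 = 0.031406022
  County 5: (14715/49633)²·(1−3400/14715)·4990/3400 = 0.099196283
  County 4: (10895/49633)²·(1−1343/10895)·606/1343 = 0.019062379
  → Var(ȳ_str) = 0.17987265.
Var(ȳ_srs) = (1 − 7346/49633)·3855/7346 = 0.44710529.
deff = 0.17987265 / 0.44710529 = 0.4023.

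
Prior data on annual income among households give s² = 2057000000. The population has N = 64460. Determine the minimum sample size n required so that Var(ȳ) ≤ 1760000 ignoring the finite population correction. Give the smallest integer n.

Without fpc, n₀ = s²/D = 2057000000/1760000 = 1168.7500.
Rounding up, n = 1169.

1169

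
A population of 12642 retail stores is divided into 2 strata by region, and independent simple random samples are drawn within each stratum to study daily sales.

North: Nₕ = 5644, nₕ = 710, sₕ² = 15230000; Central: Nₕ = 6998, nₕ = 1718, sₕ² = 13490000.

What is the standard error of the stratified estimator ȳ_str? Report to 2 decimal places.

Var(ȳ_str) = Σₕ Wₕ²(1 − fₕ)sₕ²/nₕ with Wₕ = Nₕ/N, N = 12642.
North: Wₕ = 0.44644835; term = 0.44644835²·(1 − 0.12579731)·15230000/710 = 3737.6285.
Central: Wₕ = 0.55355165; term = 0.55355165²·(1 − 0.24549871)·13490000/1718 = 1815.3697.
Sum = 5552.9982.
SE = √(5552.9982) = 74.52.

74.52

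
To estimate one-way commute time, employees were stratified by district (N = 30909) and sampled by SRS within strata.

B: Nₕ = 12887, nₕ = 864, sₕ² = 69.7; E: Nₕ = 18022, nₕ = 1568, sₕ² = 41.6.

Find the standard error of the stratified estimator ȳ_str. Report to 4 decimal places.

0.1460

Var(ȳ_str) = Σₕ Wₕ²(1 − fₕ)sₕ²/nₕ with Wₕ = Nₕ/N, N = 30909.
B: Wₕ = 0.41693358; term = 0.41693358²·(1 − 0.06704431)·69.7/864 = 0.013083195.
E: Wₕ = 0.58306642; term = 0.58306642²·(1 − 0.08700477)·41.6/1568 = 0.008234777.
Sum = 0.021317972.
SE = √(0.021317972) = 0.1460.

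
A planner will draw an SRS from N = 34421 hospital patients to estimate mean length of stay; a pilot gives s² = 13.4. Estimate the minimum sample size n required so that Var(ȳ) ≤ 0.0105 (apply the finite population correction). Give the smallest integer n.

Without fpc, n₀ = s²/D = 13.4/0.0105 = 1276.1905.
With fpc, (1 − n/N)·s²/n ≤ D requires n ≥ n₀/(1 + n₀/N) = 1276.1905/(1 + 1276.1905/34421) = 1230.5661.
Rounding up, n = 1231.

1231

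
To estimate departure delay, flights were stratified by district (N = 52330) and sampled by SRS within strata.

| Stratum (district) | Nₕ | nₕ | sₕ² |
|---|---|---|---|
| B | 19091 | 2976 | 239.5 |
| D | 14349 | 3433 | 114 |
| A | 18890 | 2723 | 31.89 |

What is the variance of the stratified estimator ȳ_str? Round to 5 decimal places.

Var(ȳ_str) = Σₕ Wₕ²(1 − fₕ)sₕ²/nₕ with Wₕ = Nₕ/N, N = 52330.
B: Wₕ = 0.36481942; term = 0.36481942²·(1 − 0.15588497)·239.5/2976 = 0.009041284.
D: Wₕ = 0.27420218; term = 0.27420218²·(1 − 0.23925012)·114/3433 = 0.0018993926.
A: Wₕ = 0.36097841; term = 0.36097841²·(1 − 0.14415034)·31.89/2723 = 0.0013060711.
Sum = 0.012246748.

0.01225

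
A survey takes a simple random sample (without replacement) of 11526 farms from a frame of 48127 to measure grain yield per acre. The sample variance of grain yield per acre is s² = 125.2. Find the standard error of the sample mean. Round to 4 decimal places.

0.0909

Under SRS without replacement, Var(ȳ) = (1 − f)·s²/n with f = n/N = 11526/48127 = 0.23949135.
Var(ȳ) = (1 − 0.23949135)·125.2/11526 = 0.76050865·0.010862398 = 0.0082609477.
SE(ȳ) = √(0.0082609477) = 0.0909.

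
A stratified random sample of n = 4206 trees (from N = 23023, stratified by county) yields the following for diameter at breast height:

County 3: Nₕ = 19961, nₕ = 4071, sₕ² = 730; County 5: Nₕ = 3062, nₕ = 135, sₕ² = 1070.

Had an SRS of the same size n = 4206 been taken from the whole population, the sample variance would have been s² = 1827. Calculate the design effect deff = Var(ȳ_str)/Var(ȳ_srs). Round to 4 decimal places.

0.6797

Var(ȳ_str) = Σ Wₕ²(1−fₕ)sₕ²/nₕ with Wₕ = Nₕ/23023:
  County 3: (19961/23023)²·(1−4071/19961)·730/4071 = 0.10730109
  County 5: (3062/23023)²·(1−135/3062)·1070/135 = 0.13401521
  → Var(ȳ_str) = 0.2413163.
Var(ȳ_srs) = (1 − 4206/23023)·1827/4206 = 0.35502403.
deff = 0.2413163 / 0.35502403 = 0.6797.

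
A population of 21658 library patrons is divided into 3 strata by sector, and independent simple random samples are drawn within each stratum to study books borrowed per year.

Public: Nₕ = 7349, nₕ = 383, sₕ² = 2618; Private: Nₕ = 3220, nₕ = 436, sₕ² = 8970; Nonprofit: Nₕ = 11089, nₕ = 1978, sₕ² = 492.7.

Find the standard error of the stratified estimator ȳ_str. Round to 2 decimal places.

Var(ȳ_str) = Σₕ Wₕ²(1 − fₕ)sₕ²/nₕ with Wₕ = Nₕ/N, N = 21658.
Public: Wₕ = 0.33932034; term = 0.33932034²·(1 − 0.05211593)·2618/383 = 0.74601213.
Private: Wₕ = 0.14867485; term = 0.14867485²·(1 − 0.13540373)·8970/436 = 0.39318266.
Nonprofit: Wₕ = 0.51200480; term = 0.51200480²·(1 − 0.17837497)·492.7/1978 = 0.053651023.
Sum = 1.1928458.
SE = √(1.1928458) = 1.09.

1.09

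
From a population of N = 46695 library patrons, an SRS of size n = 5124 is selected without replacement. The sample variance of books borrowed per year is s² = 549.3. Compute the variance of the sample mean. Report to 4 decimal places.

Under SRS without replacement, Var(ȳ) = (1 − f)·s²/n with f = n/N = 5124/46695 = 0.10973338.
Var(ȳ) = (1 − 0.10973338)·549.3/5124 = 0.89026662·0.10720141 = 0.095437833.

0.0954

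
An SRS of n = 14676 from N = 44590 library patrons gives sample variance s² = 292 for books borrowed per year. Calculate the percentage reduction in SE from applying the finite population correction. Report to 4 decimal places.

f = n/N = 14676/44590 = 0.32913209.
SE_no-fpc = √(s²/n) = 0.1410547; SE_fpc = √((1−f)s²/n) = 0.11553301.
Ratio = √(1−f) = 0.81906526. Reduction = 100·(1 − 0.81906526) = 18.0935%.

18.0935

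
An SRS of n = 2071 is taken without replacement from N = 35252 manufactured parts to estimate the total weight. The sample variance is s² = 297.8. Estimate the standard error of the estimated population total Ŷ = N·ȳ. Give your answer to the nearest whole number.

12969

Var(Ŷ) = N²·Var(ȳ) = N²·(1 − n/N)·s²/n.
f = 2071/35252 = 0.05874844; Var(ȳ) = 0.94125156·297.8/2071 = 0.13534752.
Var(Ŷ) = 35252² · 0.13534752 = 1.6819684 × 10^8.
SE(Ŷ) = √(1.6819684 × 10^8) = 12969.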